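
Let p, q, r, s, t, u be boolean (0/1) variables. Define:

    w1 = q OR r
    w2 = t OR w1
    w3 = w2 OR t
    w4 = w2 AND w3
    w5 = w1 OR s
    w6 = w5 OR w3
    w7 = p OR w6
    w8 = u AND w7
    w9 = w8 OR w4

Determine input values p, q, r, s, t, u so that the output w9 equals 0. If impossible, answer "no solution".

Check with p=1, q=0, r=0, s=0, t=0, u=0:
w1 = q OR r = 0 OR 0 = 0
w2 = t OR w1 = 0 OR 0 = 0
w3 = w2 OR t = 0 OR 0 = 0
w4 = w2 AND w3 = 0 AND 0 = 0
w5 = w1 OR s = 0 OR 0 = 0
w6 = w5 OR w3 = 0 OR 0 = 0
w7 = p OR w6 = 1 OR 0 = 1
w8 = u AND w7 = 0 AND 1 = 0
w9 = w8 OR w4 = 0 OR 0 = 0
So w9 = 0 as required.

p=1, q=0, r=0, s=0, t=0, u=0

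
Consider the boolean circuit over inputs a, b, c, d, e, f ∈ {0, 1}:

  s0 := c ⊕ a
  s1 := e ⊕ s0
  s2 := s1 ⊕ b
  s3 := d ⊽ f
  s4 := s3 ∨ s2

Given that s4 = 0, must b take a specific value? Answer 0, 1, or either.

either

Both values of b occur among assignments with s4 = 0:
  b=0: a=0, b=0, c=0, d=0, e=0, f=1
  b=1: a=0, b=1, c=0, d=0, e=1, f=1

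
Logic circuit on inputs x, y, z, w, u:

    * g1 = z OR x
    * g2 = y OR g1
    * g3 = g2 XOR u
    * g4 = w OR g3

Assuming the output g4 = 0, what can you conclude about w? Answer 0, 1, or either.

0

g4 = w OR g3 must be 0, so both w = 0 and g3 = 0.
g3 = g2 XOR u must be 0, so g2 and u are equal.
Every assignment with g4 = 0 has w = 0; there are 8 such assignment(s).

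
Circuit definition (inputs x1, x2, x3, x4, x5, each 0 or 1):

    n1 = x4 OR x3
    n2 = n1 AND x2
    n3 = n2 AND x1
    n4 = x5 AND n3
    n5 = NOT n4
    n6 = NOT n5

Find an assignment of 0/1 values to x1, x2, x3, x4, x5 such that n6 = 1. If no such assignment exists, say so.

x1=1, x2=1, x3=1, x4=0, x5=1

n6 = NOT n5 must be 1, so n5 = 0.
n5 = NOT n4 must be 0, so n4 = 1.
Check with x1=1, x2=1, x3=1, x4=0, x5=1:
n1 = x4 OR x3 = 0 OR 1 = 1
n2 = n1 AND x2 = 1 AND 1 = 1
n3 = n2 AND x1 = 1 AND 1 = 1
n4 = x5 AND n3 = 1 AND 1 = 1
n5 = NOT n4 = NOT 1 = 0
n6 = NOT n5 = NOT 0 = 1
So n6 = 1 as required.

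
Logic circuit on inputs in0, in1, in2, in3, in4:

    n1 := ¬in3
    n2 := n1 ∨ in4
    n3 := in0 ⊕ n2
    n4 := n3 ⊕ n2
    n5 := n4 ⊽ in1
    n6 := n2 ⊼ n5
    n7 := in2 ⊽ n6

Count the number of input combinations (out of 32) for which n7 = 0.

n7 = in2 ⊽ n6 must be 0, so at least one of in2, n6 is 1.
Enumerating the 32 input combinations, 29 give n7 = 0 and 3 give n7 = 1.

29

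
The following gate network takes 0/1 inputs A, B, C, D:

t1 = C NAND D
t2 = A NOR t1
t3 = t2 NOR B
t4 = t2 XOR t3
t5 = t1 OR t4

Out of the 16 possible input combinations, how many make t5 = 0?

t5 = t1 OR t4 must be 0, so both t1 = 0 and t4 = 0.
t1 = C NAND D must be 0, so both C = 1 and D = 1.
t4 = t2 XOR t3 must be 0, so t2 and t3 are equal.
Satisfying assignments:
  A=1, B=1, C=1, D=1

1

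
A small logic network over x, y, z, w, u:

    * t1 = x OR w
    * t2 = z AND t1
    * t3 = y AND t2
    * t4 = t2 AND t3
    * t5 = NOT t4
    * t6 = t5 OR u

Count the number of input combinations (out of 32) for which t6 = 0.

3

t6 = t5 OR u must be 0, so both t5 = 0 and u = 0.
t5 = NOT t4 must be 0, so t4 = 1.
Satisfying assignments:
  x=0, y=1, z=1, w=1, u=0
  x=1, y=1, z=1, w=0, u=0
  x=1, y=1, z=1, w=1, u=0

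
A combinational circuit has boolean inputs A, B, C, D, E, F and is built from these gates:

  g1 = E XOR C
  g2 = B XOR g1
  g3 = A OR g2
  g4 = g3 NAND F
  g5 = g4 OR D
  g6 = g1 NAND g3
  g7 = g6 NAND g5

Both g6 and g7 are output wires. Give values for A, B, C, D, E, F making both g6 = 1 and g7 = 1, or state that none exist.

Check with A=1, B=1, C=0, D=0, E=0, F=1:
g1 = E XOR C = 0 XOR 0 = 0
g2 = B XOR g1 = 1 XOR 0 = 1
g3 = A OR g2 = 1 OR 1 = 1
g4 = g3 NAND F = 1 NAND 1 = 0
g5 = g4 OR D = 0 OR 0 = 0
g6 = g1 NAND g3 = 0 NAND 1 = 1
g7 = g6 NAND g5 = 1 NAND 0 = 1
So g6 = 1 and g7 = 1.

A=1, B=1, C=0, D=0, E=0, F=1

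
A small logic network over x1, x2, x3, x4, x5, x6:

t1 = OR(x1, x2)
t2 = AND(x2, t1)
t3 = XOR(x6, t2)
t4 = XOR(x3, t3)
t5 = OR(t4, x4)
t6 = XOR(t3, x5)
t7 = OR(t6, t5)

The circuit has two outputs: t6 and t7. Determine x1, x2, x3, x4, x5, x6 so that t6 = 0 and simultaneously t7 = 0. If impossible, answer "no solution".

Check with x1=1 x2=0 x3=1 x4=0 x5=1 x6=1:
t1 = OR(x1, x2) = OR(1, 0) = 1
t2 = AND(x2, t1) = AND(0, 1) = 0
t3 = XOR(x6, t2) = XOR(1, 0) = 1
t4 = XOR(x3, t3) = XOR(1, 1) = 0
t5 = OR(t4, x4) = OR(0, 0) = 0
t6 = XOR(t3, x5) = XOR(1, 1) = 0
t7 = OR(t6, t5) = OR(0, 0) = 0
So t6 = 0 and t7 = 0.

x1=1 x2=0 x3=1 x4=0 x5=1 x6=1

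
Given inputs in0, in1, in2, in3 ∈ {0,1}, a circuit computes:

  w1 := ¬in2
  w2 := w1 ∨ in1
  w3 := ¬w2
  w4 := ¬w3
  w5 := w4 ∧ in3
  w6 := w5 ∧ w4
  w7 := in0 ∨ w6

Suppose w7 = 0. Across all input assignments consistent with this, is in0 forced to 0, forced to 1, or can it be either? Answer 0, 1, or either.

w7 = in0 ∨ w6 must be 0, so both in0 = 0 and w6 = 0.
Every assignment with w7 = 0 has in0 = 0; there are 5 such assignment(s).

0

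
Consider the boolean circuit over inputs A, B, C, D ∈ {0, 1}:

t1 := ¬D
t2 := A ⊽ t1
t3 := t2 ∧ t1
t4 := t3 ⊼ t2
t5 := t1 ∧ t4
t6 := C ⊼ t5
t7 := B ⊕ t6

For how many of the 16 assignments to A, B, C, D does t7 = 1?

t7 = B ⊕ t6 must be 1, so B and t6 differ.
Enumerating the 16 input combinations, 8 give t7 = 1 and 8 give t7 = 0.

8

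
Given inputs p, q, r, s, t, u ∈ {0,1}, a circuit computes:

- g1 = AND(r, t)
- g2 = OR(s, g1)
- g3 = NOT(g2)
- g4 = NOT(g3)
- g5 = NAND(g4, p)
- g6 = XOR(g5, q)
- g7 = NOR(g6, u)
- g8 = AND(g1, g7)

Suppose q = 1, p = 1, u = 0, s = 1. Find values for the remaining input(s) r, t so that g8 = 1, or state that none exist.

no solution exists

With q = 1, p = 1, u = 0, s = 1 fixed, none of the 4 settings of r, t give g8 = 1.
For example, with r=0, t=0:
g1 = AND(r, t) = AND(0, 0) = 0
g2 = OR(s, g1) = OR(1, 0) = 1
g3 = NOT(g2) = NOT 1 = 0
g4 = NOT(g3) = NOT 0 = 1
g5 = NAND(g4, p) = NAND(1, 1) = 0
g6 = XOR(g5, q) = XOR(0, 1) = 1
g7 = NOR(g6, u) = NOR(1, 0) = 0
g8 = AND(g1, g7) = AND(0, 0) = 0
giving g8 = 0 ≠ 1.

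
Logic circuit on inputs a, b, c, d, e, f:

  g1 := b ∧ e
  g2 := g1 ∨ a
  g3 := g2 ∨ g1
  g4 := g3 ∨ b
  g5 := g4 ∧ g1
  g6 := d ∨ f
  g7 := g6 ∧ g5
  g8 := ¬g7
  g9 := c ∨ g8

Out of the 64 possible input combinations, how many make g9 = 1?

58

g9 = c ∨ g8 must be 1, so at least one of c, g8 is 1.
Enumerating the 64 input combinations, 58 give g9 = 1 and 6 give g9 = 0.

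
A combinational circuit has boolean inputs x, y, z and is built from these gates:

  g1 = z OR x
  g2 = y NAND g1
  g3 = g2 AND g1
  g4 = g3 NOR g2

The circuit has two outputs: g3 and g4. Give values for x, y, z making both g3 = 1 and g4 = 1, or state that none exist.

Across all 8 input combinations, none give both g3 = 1 and g4 = 1.

no solution exists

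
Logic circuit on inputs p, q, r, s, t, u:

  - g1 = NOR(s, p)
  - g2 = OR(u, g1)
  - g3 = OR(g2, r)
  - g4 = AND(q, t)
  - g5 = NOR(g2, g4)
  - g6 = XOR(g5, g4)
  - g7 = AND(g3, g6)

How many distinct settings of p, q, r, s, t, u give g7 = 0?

g7 = AND(g3, g6) must be 0, so at least one of g3, g6 is 0.
Enumerating the 64 input combinations, 42 give g7 = 0 and 22 give g7 = 1.

42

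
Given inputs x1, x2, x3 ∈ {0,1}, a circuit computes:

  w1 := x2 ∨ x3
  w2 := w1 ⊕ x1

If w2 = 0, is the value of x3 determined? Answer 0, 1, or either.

either

Both values of x3 occur among assignments with w2 = 0:
  x3=0: x1=0, x2=0, x3=0
  x3=1: x1=1, x2=0, x3=1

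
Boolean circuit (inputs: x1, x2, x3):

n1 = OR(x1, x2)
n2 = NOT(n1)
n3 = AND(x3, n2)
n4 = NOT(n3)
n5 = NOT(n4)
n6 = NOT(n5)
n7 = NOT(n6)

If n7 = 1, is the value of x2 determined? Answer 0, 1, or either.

0

n7 = NOT(n6) must be 1, so n6 = 0.
n6 = NOT(n5) must be 0, so n5 = 1.
Every assignment with n7 = 1 has x2 = 0; there are 1 such assignment(s).
  x1=0, x2=0, x3=1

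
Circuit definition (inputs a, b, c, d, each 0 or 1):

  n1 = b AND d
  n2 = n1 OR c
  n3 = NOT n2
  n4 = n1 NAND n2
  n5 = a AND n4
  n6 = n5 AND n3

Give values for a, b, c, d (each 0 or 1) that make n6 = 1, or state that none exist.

Check with a=1 b=0 c=0 d=0:
n1 = b AND d = 0 AND 0 = 0
n2 = n1 OR c = 0 OR 0 = 0
n3 = NOT n2 = NOT 0 = 1
n4 = n1 NAND n2 = 0 NAND 0 = 1
n5 = a AND n4 = 1 AND 1 = 1
n6 = n5 AND n3 = 1 AND 1 = 1
So n6 = 1 as required.

a=1 b=0 c=0 d=0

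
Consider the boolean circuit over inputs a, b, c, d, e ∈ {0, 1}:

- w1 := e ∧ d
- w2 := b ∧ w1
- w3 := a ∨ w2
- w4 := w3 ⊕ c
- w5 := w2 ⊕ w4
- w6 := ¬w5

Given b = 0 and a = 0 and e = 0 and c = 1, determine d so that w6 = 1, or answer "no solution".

no solution exists

With b = 0 and a = 0 and e = 0 and c = 1 fixed, none of the 2 settings of d give w6 = 1.
For example, with d=1:
w1 = e ∧ d = 0 ∧ 1 = 0
w2 = b ∧ w1 = 0 ∧ 0 = 0
w3 = a ∨ w2 = 0 ∨ 0 = 0
w4 = w3 ⊕ c = 0 ⊕ 1 = 1
w5 = w2 ⊕ w4 = 0 ⊕ 1 = 1
w6 = ¬w5 = ¬1 = 0
giving w6 = 0 ≠ 1.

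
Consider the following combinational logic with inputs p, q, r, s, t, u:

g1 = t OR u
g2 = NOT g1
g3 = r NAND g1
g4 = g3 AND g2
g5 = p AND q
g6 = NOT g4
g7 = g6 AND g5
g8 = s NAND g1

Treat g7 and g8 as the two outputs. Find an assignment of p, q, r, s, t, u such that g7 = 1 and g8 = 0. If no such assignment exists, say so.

p=1 q=1 r=1 s=1 t=1 u=1

Check with p=1 q=1 r=1 s=1 t=1 u=1:
g1 = t OR u = 1 OR 1 = 1
g2 = NOT g1 = NOT 1 = 0
g3 = r NAND g1 = 1 NAND 1 = 0
g4 = g3 AND g2 = 0 AND 0 = 0
g5 = p AND q = 1 AND 1 = 1
g6 = NOT g4 = NOT 0 = 1
g7 = g6 AND g5 = 1 AND 1 = 1
g8 = s NAND g1 = 1 NAND 1 = 0
So g7 = 1 and g8 = 0.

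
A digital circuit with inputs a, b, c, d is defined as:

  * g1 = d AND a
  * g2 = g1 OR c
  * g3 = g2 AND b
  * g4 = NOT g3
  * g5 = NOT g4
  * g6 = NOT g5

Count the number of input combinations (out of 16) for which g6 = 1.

11

g6 = NOT g5 must be 1, so g5 = 0.
g5 = NOT g4 must be 0, so g4 = 1.
g4 = NOT g3 must be 1, so g3 = 0.
Enumerating the 16 input combinations, 11 give g6 = 1 and 5 give g6 = 0.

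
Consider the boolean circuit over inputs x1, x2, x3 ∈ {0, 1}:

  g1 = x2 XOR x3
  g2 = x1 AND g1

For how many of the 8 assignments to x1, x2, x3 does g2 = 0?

g2 = x1 AND g1 must be 0, so at least one of x1, g1 is 0.
Enumerating the 8 input combinations, 6 give g2 = 0 and 2 give g2 = 1.

6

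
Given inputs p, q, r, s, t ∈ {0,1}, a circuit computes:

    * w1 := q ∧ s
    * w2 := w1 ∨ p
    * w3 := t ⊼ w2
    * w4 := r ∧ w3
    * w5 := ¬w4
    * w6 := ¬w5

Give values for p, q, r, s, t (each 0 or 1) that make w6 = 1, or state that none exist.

Check with p=0, q=0, r=1, s=1, t=0:
w1 = q ∧ s = 0 ∧ 1 = 0
w2 = w1 ∨ p = 0 ∨ 0 = 0
w3 = t ⊼ w2 = 0 ⊼ 0 = 1
w4 = r ∧ w3 = 1 ∧ 1 = 1
w5 = ¬w4 = ¬1 = 0
w6 = ¬w5 = ¬0 = 1
So w6 = 1 as required.

p=0, q=0, r=1, s=1, t=0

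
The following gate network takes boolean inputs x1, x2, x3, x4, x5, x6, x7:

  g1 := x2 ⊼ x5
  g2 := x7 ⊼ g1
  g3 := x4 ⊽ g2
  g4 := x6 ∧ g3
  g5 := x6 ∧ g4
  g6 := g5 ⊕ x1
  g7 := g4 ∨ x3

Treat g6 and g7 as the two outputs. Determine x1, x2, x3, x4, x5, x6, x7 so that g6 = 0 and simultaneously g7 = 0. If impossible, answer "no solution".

x1=0 x2=1 x3=0 x4=0 x5=0 x6=0 x7=0

Check with x1=0 x2=1 x3=0 x4=0 x5=0 x6=0 x7=0:
g1 = x2 ⊼ x5 = 1 ⊼ 0 = 1
g2 = x7 ⊼ g1 = 0 ⊼ 1 = 1
g3 = x4 ⊽ g2 = 0 ⊽ 1 = 0
g4 = x6 ∧ g3 = 0 ∧ 0 = 0
g5 = x6 ∧ g4 = 0 ∧ 0 = 0
g6 = g5 ⊕ x1 = 0 ⊕ 0 = 0
g7 = g4 ∨ x3 = 0 ∨ 0 = 0
So g6 = 0 and g7 = 0.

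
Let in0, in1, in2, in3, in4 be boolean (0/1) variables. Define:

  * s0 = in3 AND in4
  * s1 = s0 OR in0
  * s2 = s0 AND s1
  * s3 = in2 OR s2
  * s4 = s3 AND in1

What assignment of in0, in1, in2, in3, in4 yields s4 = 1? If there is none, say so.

in0=0, in1=1, in2=1, in3=1, in4=1

s4 = s3 AND in1 must be 1, so both s3 = 1 and in1 = 1.
Check with in0=0, in1=1, in2=1, in3=1, in4=1:
s0 = in3 AND in4 = 1 AND 1 = 1
s1 = s0 OR in0 = 1 OR 0 = 1
s2 = s0 AND s1 = 1 AND 1 = 1
s3 = in2 OR s2 = 1 OR 1 = 1
s4 = s3 AND in1 = 1 AND 1 = 1
So s4 = 1 as required.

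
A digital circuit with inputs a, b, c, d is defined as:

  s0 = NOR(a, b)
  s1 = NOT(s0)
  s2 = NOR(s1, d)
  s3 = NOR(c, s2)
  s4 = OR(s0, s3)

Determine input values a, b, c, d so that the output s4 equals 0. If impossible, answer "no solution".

a=0, b=1, c=1, d=1

s4 = OR(s0, s3) must be 0, so both s0 = 0 and s3 = 0.
Check with a=0, b=1, c=1, d=1:
s0 = NOR(a, b) = NOR(0, 1) = 0
s1 = NOT(s0) = NOT 0 = 1
s2 = NOR(s1, d) = NOR(1, 1) = 0
s3 = NOR(c, s2) = NOR(1, 0) = 0
s4 = OR(s0, s3) = OR(0, 0) = 0
So s4 = 0 as required.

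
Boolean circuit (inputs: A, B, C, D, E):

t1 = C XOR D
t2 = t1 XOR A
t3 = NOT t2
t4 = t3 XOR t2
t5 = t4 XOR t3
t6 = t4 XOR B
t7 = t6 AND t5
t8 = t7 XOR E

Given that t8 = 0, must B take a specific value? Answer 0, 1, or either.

Both values of B occur among assignments with t8 = 0:
  B=0: A=0, B=0, C=0, D=0, E=0
  B=1: A=0, B=1, C=0, D=0, E=0

either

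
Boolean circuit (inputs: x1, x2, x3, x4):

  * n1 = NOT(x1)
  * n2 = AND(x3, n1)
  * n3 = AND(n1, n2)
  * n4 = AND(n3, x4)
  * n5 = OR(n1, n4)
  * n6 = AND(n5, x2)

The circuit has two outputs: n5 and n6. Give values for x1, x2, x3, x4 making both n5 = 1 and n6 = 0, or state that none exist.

Check with x1=0, x2=0, x3=1, x4=1:
n1 = NOT(x1) = NOT 0 = 1
n2 = AND(x3, n1) = AND(1, 1) = 1
n3 = AND(n1, n2) = AND(1, 1) = 1
n4 = AND(n3, x4) = AND(1, 1) = 1
n5 = OR(n1, n4) = OR(1, 1) = 1
n6 = AND(n5, x2) = AND(1, 0) = 0
So n5 = 1 and n6 = 0.

x1=0, x2=0, x3=1, x4=1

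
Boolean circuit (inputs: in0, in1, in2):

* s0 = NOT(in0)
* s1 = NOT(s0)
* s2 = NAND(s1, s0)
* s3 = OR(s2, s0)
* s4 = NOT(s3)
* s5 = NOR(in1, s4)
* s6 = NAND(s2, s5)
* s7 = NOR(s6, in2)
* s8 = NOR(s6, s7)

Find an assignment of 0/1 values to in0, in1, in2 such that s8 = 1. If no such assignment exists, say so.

Check with in0=0, in1=0, in2=1:
s0 = NOT(in0) = NOT 0 = 1
s1 = NOT(s0) = NOT 1 = 0
s2 = NAND(s1, s0) = NAND(0, 1) = 1
s3 = OR(s2, s0) = OR(1, 1) = 1
s4 = NOT(s3) = NOT 1 = 0
s5 = NOR(in1, s4) = NOR(0, 0) = 1
s6 = NAND(s2, s5) = NAND(1, 1) = 0
s7 = NOR(s6, in2) = NOR(0, 1) = 0
s8 = NOR(s6, s7) = NOR(0, 0) = 1
So s8 = 1 as required.

in0=0, in1=0, in2=1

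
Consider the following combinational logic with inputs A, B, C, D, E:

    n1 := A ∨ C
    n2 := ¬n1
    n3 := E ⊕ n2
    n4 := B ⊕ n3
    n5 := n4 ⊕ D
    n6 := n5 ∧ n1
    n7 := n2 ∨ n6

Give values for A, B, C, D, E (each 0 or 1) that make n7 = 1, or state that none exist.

Check with A=0, B=0, C=1, D=1, E=0:
n1 = A ∨ C = 0 ∨ 1 = 1
n2 = ¬n1 = ¬1 = 0
n3 = E ⊕ n2 = 0 ⊕ 0 = 0
n4 = B ⊕ n3 = 0 ⊕ 0 = 0
n5 = n4 ⊕ D = 0 ⊕ 1 = 1
n6 = n5 ∧ n1 = 1 ∧ 1 = 1
n7 = n2 ∨ n6 = 0 ∨ 1 = 1
So n7 = 1 as required.

A=0, B=0, C=1, D=1, E=0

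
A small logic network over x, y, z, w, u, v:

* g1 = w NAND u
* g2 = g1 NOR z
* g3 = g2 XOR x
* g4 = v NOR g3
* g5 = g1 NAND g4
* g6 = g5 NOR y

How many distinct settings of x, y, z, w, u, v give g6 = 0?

g6 = g5 NOR y must be 0, so at least one of g5, y is 1.
Enumerating the 64 input combinations, 58 give g6 = 0 and 6 give g6 = 1.

58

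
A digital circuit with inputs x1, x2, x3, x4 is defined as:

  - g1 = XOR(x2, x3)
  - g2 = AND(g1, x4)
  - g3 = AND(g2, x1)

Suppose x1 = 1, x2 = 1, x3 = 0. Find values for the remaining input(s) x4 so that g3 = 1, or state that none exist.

g3 = AND(g2, x1) must be 1, so both g2 = 1 and x1 = 1.
Check with x1 = 1, x2 = 1, x3 = 0 and x4=1:
g1 = XOR(x2, x3) = XOR(1, 0) = 1
g2 = AND(g1, x4) = AND(1, 1) = 1
g3 = AND(g2, x1) = AND(1, 1) = 1
So g3 = 1.

x4=1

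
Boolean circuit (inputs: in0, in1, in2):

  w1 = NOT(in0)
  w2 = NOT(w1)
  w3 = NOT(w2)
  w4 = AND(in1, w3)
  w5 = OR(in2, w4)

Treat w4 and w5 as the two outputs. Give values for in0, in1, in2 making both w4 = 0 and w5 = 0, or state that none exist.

in0=0 in1=0 in2=0

Check with in0=0 in1=0 in2=0:
w1 = NOT(in0) = NOT 0 = 1
w2 = NOT(w1) = NOT 1 = 0
w3 = NOT(w2) = NOT 0 = 1
w4 = AND(in1, w3) = AND(0, 1) = 0
w5 = OR(in2, w4) = OR(0, 0) = 0
So w4 = 0 and w5 = 0.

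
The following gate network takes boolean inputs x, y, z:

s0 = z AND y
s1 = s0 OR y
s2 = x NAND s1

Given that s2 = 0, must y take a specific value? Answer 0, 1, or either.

1

s2 = x NAND s1 must be 0, so both x = 1 and s1 = 1.
Every assignment with s2 = 0 has y = 1; there are 2 such assignment(s).
  x=1, y=1, z=0
  x=1, y=1, z=1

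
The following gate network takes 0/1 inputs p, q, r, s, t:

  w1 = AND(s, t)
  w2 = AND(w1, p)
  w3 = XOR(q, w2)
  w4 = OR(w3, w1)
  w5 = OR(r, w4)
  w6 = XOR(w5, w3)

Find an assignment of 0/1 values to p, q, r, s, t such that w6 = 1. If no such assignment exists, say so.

w6 = XOR(w5, w3) must be 1, so w5 and w3 differ.
Check with p=0, q=0, r=1, s=0, t=0:
w1 = AND(s, t) = AND(0, 0) = 0
w2 = AND(w1, p) = AND(0, 0) = 0
w3 = XOR(q, w2) = XOR(0, 0) = 0
w4 = OR(w3, w1) = OR(0, 0) = 0
w5 = OR(r, w4) = OR(1, 0) = 1
w6 = XOR(w5, w3) = XOR(1, 0) = 1
So w6 = 1 as required.

p=0, q=0, r=1, s=0, t=0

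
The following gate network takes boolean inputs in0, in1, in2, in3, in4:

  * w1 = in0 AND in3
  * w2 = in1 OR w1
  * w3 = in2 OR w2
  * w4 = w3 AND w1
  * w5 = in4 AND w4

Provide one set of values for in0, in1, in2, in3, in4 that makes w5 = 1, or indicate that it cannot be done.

in0=1, in1=1, in2=0, in3=1, in4=1

Check with in0=1, in1=1, in2=0, in3=1, in4=1:
w1 = in0 AND in3 = 1 AND 1 = 1
w2 = in1 OR w1 = 1 OR 1 = 1
w3 = in2 OR w2 = 0 OR 1 = 1
w4 = w3 AND w1 = 1 AND 1 = 1
w5 = in4 AND w4 = 1 AND 1 = 1
So w5 = 1 as required.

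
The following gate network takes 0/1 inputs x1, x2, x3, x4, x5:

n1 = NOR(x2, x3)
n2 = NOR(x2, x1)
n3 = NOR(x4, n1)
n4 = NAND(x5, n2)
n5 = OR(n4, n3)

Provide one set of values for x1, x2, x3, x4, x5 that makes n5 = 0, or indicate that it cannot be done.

n5 = OR(n4, n3) must be 0, so both n4 = 0 and n3 = 0.
n4 = NAND(x5, n2) must be 0, so both x5 = 1 and n2 = 1.
Check with x1=0 x2=0 x3=1 x4=1 x5=1:
n1 = NOR(x2, x3) = NOR(0, 1) = 0
n2 = NOR(x2, x1) = NOR(0, 0) = 1
n3 = NOR(x4, n1) = NOR(1, 0) = 0
n4 = NAND(x5, n2) = NAND(1, 1) = 0
n5 = OR(n4, n3) = OR(0, 0) = 0
So n5 = 0 as required.

x1=0 x2=0 x3=1 x4=1 x5=1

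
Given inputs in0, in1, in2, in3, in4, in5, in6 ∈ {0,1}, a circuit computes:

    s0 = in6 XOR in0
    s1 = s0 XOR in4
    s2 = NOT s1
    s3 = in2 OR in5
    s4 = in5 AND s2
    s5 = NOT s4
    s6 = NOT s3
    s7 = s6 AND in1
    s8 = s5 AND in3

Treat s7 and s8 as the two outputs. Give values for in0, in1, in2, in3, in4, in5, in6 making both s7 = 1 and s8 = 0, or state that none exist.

in0=1, in1=1, in2=0, in3=0, in4=0, in5=0, in6=1

Check with in0=1, in1=1, in2=0, in3=0, in4=0, in5=0, in6=1:
s0 = in6 XOR in0 = 1 XOR 1 = 0
s1 = s0 XOR in4 = 0 XOR 0 = 0
s2 = NOT s1 = NOT 0 = 1
s3 = in2 OR in5 = 0 OR 0 = 0
s4 = in5 AND s2 = 0 AND 1 = 0
s5 = NOT s4 = NOT 0 = 1
s6 = NOT s3 = NOT 0 = 1
s7 = s6 AND in1 = 1 AND 1 = 1
s8 = s5 AND in3 = 1 AND 0 = 0
So s7 = 1 and s8 = 0.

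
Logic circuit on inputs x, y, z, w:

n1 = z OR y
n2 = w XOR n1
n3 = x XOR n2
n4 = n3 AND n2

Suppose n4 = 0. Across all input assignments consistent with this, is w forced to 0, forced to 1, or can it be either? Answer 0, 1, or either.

either

Both values of w occur among assignments with n4 = 0:
  w=0: x=0, y=0, z=0, w=0
  w=1: x=0, y=0, z=1, w=1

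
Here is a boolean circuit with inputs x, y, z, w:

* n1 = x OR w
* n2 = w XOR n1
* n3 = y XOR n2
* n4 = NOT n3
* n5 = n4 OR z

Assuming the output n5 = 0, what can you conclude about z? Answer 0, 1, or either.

n5 = n4 OR z must be 0, so both n4 = 0 and z = 0.
n4 = NOT n3 must be 0, so n3 = 1.
n3 = y XOR n2 must be 1, so y and n2 differ.
Every assignment with n5 = 0 has z = 0; there are 4 such assignment(s).
  x=0, y=1, z=0, w=0
  x=0, y=1, z=0, w=1
  x=1, y=0, z=0, w=0
  x=1, y=1, z=0, w=1

0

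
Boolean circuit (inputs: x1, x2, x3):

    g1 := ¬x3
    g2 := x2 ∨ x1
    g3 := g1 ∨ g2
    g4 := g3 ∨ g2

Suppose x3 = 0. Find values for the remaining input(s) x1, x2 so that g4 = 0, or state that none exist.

no solution exists

With x3 = 0 fixed, none of the 4 settings of x1, x2 give g4 = 0.
For example, with x1=0, x2=1:
g1 = ¬x3 = ¬0 = 1
g2 = x2 ∨ x1 = 1 ∨ 0 = 1
g3 = g1 ∨ g2 = 1 ∨ 1 = 1
g4 = g3 ∨ g2 = 1 ∨ 1 = 1
giving g4 = 1 ≠ 0.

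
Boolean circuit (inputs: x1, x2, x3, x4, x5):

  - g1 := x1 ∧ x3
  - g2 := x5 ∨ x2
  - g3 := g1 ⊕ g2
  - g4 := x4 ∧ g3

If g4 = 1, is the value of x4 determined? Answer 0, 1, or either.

1

g4 = x4 ∧ g3 must be 1, so both x4 = 1 and g3 = 1.
g3 = g1 ⊕ g2 must be 1, so g1 and g2 differ.
Every assignment with g4 = 1 has x4 = 1; there are 10 such assignment(s).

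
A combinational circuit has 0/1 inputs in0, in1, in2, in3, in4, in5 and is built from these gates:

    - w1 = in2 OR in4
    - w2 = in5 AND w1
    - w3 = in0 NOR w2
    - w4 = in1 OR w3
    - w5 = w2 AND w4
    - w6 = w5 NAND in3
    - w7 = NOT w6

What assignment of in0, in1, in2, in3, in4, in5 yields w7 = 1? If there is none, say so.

w7 = NOT w6 must be 1, so w6 = 0.
w6 = w5 NAND in3 must be 0, so both w5 = 1 and in3 = 1.
w5 = w2 AND w4 must be 1, so both w2 = 1 and w4 = 1.
Check with in0=1 in1=1 in2=0 in3=1 in4=1 in5=1:
w1 = in2 OR in4 = 0 OR 1 = 1
w2 = in5 AND w1 = 1 AND 1 = 1
w3 = in0 NOR w2 = 1 NOR 1 = 0
w4 = in1 OR w3 = 1 OR 0 = 1
w5 = w2 AND w4 = 1 AND 1 = 1
w6 = w5 NAND in3 = 1 NAND 1 = 0
w7 = NOT w6 = NOT 0 = 1
So w7 = 1 as required.

in0=1 in1=1 in2=0 in3=1 in4=1 in5=1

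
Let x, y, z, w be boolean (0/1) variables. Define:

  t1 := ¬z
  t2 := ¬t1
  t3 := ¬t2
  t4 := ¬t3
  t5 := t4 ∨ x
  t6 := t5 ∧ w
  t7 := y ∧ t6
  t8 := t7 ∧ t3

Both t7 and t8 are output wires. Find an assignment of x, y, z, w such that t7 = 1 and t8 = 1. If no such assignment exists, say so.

Check with x=1, y=1, z=0, w=1:
t1 = ¬z = ¬0 = 1
t2 = ¬t1 = ¬1 = 0
t3 = ¬t2 = ¬0 = 1
t4 = ¬t3 = ¬1 = 0
t5 = t4 ∨ x = 0 ∨ 1 = 1
t6 = t5 ∧ w = 1 ∧ 1 = 1
t7 = y ∧ t6 = 1 ∧ 1 = 1
t8 = t7 ∧ t3 = 1 ∧ 1 = 1
So t7 = 1 and t8 = 1.

x=1, y=1, z=0, w=1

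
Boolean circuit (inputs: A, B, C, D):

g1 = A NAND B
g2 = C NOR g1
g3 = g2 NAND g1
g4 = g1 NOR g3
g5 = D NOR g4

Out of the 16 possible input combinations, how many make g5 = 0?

g5 = D NOR g4 must be 0, so at least one of D, g4 is 1.
Enumerating the 16 input combinations, 8 give g5 = 0 and 8 give g5 = 1.

8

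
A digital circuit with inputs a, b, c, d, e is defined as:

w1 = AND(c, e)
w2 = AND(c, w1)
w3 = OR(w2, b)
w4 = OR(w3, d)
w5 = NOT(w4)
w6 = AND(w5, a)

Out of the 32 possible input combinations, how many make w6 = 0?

29

w6 = AND(w5, a) must be 0, so at least one of w5, a is 0.
Enumerating the 32 input combinations, 29 give w6 = 0 and 3 give w6 = 1.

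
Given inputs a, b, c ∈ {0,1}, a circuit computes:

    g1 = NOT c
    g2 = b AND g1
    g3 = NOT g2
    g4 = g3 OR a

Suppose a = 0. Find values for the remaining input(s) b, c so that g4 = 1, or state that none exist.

g4 = g3 OR a must be 1, so at least one of g3, a is 1.
Check with a = 0 and b=1, c=1:
g1 = NOT c = NOT 1 = 0
g2 = b AND g1 = 1 AND 0 = 0
g3 = NOT g2 = NOT 0 = 1
g4 = g3 OR a = 1 OR 0 = 1
So g4 = 1.

b=1, c=1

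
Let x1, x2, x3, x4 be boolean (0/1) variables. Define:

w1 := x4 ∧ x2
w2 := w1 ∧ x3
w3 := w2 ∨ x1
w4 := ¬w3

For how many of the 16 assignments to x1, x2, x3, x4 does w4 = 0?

9

w4 = ¬w3 must be 0, so w3 = 1.
w3 = w2 ∨ x1 must be 1, so at least one of w2, x1 is 1.
Enumerating the 16 input combinations, 9 give w4 = 0 and 7 give w4 = 1.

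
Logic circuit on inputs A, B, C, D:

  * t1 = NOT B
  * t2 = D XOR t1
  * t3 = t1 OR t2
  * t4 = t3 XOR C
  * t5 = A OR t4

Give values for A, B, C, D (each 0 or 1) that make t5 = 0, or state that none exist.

t5 = A OR t4 must be 0, so both A = 0 and t4 = 0.
Check with A=0 B=0 C=1 D=0:
t1 = NOT B = NOT 0 = 1
t2 = D XOR t1 = 0 XOR 1 = 1
t3 = t1 OR t2 = 1 OR 1 = 1
t4 = t3 XOR C = 1 XOR 1 = 0
t5 = A OR t4 = 0 OR 0 = 0
So t5 = 0 as required.

A=0 B=0 C=1 D=0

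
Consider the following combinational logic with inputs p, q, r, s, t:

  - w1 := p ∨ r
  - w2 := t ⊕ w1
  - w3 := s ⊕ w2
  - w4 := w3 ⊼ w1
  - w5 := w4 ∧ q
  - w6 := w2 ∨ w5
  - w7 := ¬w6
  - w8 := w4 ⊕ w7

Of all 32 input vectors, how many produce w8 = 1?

w8 = w4 ⊕ w7 must be 1, so w4 and w7 differ.
Enumerating the 32 input combinations, 21 give w8 = 1 and 11 give w8 = 0.

21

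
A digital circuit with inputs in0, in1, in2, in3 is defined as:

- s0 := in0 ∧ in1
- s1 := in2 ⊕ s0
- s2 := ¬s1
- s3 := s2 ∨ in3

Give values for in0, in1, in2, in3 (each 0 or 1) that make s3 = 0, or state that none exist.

s3 = s2 ∨ in3 must be 0, so both s2 = 0 and in3 = 0.
Check with in0=0 in1=1 in2=1 in3=0:
s0 = in0 ∧ in1 = 0 ∧ 1 = 0
s1 = in2 ⊕ s0 = 1 ⊕ 0 = 1
s2 = ¬s1 = ¬1 = 0
s3 = s2 ∨ in3 = 0 ∨ 0 = 0
So s3 = 0 as required.

in0=0 in1=1 in2=1 in3=0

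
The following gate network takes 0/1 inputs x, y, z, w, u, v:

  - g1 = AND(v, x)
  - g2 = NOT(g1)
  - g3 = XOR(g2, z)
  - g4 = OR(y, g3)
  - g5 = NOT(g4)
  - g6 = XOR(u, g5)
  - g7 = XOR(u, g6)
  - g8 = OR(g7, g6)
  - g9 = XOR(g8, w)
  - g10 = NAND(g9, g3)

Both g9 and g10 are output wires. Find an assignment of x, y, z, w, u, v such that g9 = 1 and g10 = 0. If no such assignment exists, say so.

Check with x=0, y=0, z=0, w=1, u=0, v=1:
g1 = AND(v, x) = AND(1, 0) = 0
g2 = NOT(g1) = NOT 0 = 1
g3 = XOR(g2, z) = XOR(1, 0) = 1
g4 = OR(y, g3) = OR(0, 1) = 1
g5 = NOT(g4) = NOT 1 = 0
g6 = XOR(u, g5) = XOR(0, 0) = 0
g7 = XOR(u, g6) = XOR(0, 0) = 0
g8 = OR(g7, g6) = OR(0, 0) = 0
g9 = XOR(g8, w) = XOR(0, 1) = 1
g10 = NAND(g9, g3) = NAND(1, 1) = 0
So g9 = 1 and g10 = 0.

x=0, y=0, z=0, w=1, u=0, v=1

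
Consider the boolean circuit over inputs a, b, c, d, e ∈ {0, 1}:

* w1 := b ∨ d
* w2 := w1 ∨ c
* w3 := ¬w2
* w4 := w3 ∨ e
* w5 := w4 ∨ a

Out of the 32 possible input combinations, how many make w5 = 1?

25

w5 = w4 ∨ a must be 1, so at least one of w4, a is 1.
Enumerating the 32 input combinations, 25 give w5 = 1 and 7 give w5 = 0.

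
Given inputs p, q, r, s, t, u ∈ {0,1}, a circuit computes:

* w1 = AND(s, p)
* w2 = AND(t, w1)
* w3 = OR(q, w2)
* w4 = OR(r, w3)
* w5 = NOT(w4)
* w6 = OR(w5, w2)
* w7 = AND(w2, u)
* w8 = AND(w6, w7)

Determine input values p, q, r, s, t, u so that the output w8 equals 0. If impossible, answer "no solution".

Check with p=1 q=1 r=1 s=1 t=1 u=0:
w1 = AND(s, p) = AND(1, 1) = 1
w2 = AND(t, w1) = AND(1, 1) = 1
w3 = OR(q, w2) = OR(1, 1) = 1
w4 = OR(r, w3) = OR(1, 1) = 1
w5 = NOT(w4) = NOT 1 = 0
w6 = OR(w5, w2) = OR(0, 1) = 1
w7 = AND(w2, u) = AND(1, 0) = 0
w8 = AND(w6, w7) = AND(1, 0) = 0
So w8 = 0 as required.

p=1 q=1 r=1 s=1 t=1 u=0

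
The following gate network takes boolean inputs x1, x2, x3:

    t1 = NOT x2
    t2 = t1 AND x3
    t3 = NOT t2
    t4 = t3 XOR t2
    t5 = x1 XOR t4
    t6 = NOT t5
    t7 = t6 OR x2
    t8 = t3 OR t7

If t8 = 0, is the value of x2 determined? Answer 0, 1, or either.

0

t8 = t3 OR t7 must be 0, so both t3 = 0 and t7 = 0.
Every assignment with t8 = 0 has x2 = 0; there are 1 such assignment(s).
  x1=0, x2=0, x3=1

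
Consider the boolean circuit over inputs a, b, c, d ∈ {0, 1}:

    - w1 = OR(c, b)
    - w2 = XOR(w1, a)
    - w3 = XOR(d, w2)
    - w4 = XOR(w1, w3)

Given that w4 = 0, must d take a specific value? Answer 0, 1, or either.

Both values of d occur among assignments with w4 = 0:
  d=0: a=0, b=0, c=0, d=0
  d=1: a=1, b=0, c=0, d=1

either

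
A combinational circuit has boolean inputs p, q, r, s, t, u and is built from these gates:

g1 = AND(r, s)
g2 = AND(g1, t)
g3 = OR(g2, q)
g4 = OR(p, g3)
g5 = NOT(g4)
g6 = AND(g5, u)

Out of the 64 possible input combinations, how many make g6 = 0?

57

g6 = AND(g5, u) must be 0, so at least one of g5, u is 0.
Enumerating the 64 input combinations, 57 give g6 = 0 and 7 give g6 = 1.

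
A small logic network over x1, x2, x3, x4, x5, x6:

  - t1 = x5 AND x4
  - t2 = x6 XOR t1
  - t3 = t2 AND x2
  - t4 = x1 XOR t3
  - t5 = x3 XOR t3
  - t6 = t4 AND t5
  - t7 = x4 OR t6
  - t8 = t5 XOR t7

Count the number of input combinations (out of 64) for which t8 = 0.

t8 = t5 XOR t7 must be 0, so t5 and t7 are equal.
Enumerating the 64 input combinations, 40 give t8 = 0 and 24 give t8 = 1.

40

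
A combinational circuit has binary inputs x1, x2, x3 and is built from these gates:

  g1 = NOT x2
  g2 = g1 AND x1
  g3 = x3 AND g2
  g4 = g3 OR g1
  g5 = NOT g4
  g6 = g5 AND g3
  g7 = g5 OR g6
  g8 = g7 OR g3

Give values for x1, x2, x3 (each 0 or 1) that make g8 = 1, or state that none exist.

g8 = g7 OR g3 must be 1, so at least one of g7, g3 is 1.
Check with x1=0, x2=1, x3=1:
g1 = NOT x2 = NOT 1 = 0
g2 = g1 AND x1 = 0 AND 0 = 0
g3 = x3 AND g2 = 1 AND 0 = 0
g4 = g3 OR g1 = 0 OR 0 = 0
g5 = NOT g4 = NOT 0 = 1
g6 = g5 AND g3 = 1 AND 0 = 0
g7 = g5 OR g6 = 1 OR 0 = 1
g8 = g7 OR g3 = 1 OR 0 = 1
So g8 = 1 as required.

x1=0, x2=1, x3=1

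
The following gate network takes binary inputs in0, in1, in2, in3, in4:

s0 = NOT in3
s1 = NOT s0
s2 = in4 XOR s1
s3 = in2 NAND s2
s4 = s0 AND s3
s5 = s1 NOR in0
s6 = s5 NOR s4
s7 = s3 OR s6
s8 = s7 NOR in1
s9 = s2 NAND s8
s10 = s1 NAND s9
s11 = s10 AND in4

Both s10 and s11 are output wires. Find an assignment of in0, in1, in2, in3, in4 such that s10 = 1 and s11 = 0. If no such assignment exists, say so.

in0=0 in1=0 in2=1 in3=0 in4=0

Check with in0=0 in1=0 in2=1 in3=0 in4=0:
s0 = NOT in3 = NOT 0 = 1
s1 = NOT s0 = NOT 1 = 0
s2 = in4 XOR s1 = 0 XOR 0 = 0
s3 = in2 NAND s2 = 1 NAND 0 = 1
s4 = s0 AND s3 = 1 AND 1 = 1
s5 = s1 NOR in0 = 0 NOR 0 = 1
s6 = s5 NOR s4 = 1 NOR 1 = 0
s7 = s3 OR s6 = 1 OR 0 = 1
s8 = s7 NOR in1 = 1 NOR 0 = 0
s9 = s2 NAND s8 = 0 NAND 0 = 1
s10 = s1 NAND s9 = 0 NAND 1 = 1
s11 = s10 AND in4 = 1 AND 0 = 0
So s10 = 1 and s11 = 0.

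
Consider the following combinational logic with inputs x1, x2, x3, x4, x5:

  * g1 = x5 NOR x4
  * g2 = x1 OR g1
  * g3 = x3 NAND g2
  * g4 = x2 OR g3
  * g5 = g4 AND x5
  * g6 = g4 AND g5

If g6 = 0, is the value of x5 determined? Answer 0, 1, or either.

either

Both values of x5 occur among assignments with g6 = 0:
  x5=0: x1=0, x2=0, x3=0, x4=0, x5=0
  x5=1: x1=1, x2=0, x3=1, x4=0, x5=1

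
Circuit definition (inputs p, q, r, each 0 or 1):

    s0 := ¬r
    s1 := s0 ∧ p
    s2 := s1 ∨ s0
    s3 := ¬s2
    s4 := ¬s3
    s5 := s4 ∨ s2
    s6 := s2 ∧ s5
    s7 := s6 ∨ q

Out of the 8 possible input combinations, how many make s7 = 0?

2

s7 = s6 ∨ q must be 0, so both s6 = 0 and q = 0.
s6 = s2 ∧ s5 must be 0, so at least one of s2, s5 is 0.
Enumerating the 8 input combinations, 2 give s7 = 0 and 6 give s7 = 1.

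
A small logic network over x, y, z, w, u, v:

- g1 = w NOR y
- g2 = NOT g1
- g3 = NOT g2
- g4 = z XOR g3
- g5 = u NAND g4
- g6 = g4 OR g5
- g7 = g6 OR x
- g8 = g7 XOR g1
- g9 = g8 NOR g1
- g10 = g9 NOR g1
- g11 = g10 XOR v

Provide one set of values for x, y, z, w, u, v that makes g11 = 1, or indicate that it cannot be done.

g11 = g10 XOR v must be 1, so g10 and v differ.
Check with x=1 y=0 z=1 w=0 u=0 v=1:
g1 = w NOR y = 0 NOR 0 = 1
g2 = NOT g1 = NOT 1 = 0
g3 = NOT g2 = NOT 0 = 1
g4 = z XOR g3 = 1 XOR 1 = 0
g5 = u NAND g4 = 0 NAND 0 = 1
g6 = g4 OR g5 = 0 OR 1 = 1
g7 = g6 OR x = 1 OR 1 = 1
g8 = g7 XOR g1 = 1 XOR 1 = 0
g9 = g8 NOR g1 = 0 NOR 1 = 0
g10 = g9 NOR g1 = 0 NOR 1 = 0
g11 = g10 XOR v = 0 XOR 1 = 1
So g11 = 1 as required.

x=1 y=0 z=1 w=0 u=0 v=1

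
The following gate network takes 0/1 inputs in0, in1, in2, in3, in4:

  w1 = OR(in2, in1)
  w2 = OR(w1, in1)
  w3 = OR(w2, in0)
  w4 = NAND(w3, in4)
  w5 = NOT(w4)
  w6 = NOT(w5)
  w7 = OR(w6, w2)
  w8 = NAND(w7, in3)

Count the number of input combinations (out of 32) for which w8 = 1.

w8 = NAND(w7, in3) must be 1, so at least one of w7, in3 is 0.
Enumerating the 32 input combinations, 17 give w8 = 1 and 15 give w8 = 0.

17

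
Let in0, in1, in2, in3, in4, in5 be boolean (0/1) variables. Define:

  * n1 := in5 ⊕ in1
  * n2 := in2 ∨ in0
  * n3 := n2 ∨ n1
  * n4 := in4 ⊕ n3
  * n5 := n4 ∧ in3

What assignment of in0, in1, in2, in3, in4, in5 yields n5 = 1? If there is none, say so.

in0=1, in1=0, in2=0, in3=1, in4=0, in5=1

n5 = n4 ∧ in3 must be 1, so both n4 = 1 and in3 = 1.
n4 = in4 ⊕ n3 must be 1, so in4 and n3 differ.
Check with in0=1, in1=0, in2=0, in3=1, in4=0, in5=1:
n1 = in5 ⊕ in1 = 1 ⊕ 0 = 1
n2 = in2 ∨ in0 = 0 ∨ 1 = 1
n3 = n2 ∨ n1 = 1 ∨ 1 = 1
n4 = in4 ⊕ n3 = 0 ⊕ 1 = 1
n5 = n4 ∧ in3 = 1 ∧ 1 = 1
So n5 = 1 as required.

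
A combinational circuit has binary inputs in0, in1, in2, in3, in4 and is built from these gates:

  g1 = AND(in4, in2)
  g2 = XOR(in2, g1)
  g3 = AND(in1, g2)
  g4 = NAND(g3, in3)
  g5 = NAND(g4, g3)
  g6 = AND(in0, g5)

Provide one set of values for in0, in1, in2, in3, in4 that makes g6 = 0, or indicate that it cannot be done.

in0=0, in1=1, in2=1, in3=0, in4=1

g6 = AND(in0, g5) must be 0, so at least one of in0, g5 is 0.
Check with in0=0, in1=1, in2=1, in3=0, in4=1:
g1 = AND(in4, in2) = AND(1, 1) = 1
g2 = XOR(in2, g1) = XOR(1, 1) = 0
g3 = AND(in1, g2) = AND(1, 0) = 0
g4 = NAND(g3, in3) = NAND(0, 0) = 1
g5 = NAND(g4, g3) = NAND(1, 0) = 1
g6 = AND(in0, g5) = AND(0, 1) = 0
So g6 = 0 as required.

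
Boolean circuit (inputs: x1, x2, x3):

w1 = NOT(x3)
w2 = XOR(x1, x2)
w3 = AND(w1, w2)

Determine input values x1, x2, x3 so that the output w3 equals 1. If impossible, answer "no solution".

x1=0, x2=1, x3=0

w3 = AND(w1, w2) must be 1, so both w1 = 1 and w2 = 1.
Check with x1=0, x2=1, x3=0:
w1 = NOT(x3) = NOT 0 = 1
w2 = XOR(x1, x2) = XOR(0, 1) = 1
w3 = AND(w1, w2) = AND(1, 1) = 1
So w3 = 1 as required.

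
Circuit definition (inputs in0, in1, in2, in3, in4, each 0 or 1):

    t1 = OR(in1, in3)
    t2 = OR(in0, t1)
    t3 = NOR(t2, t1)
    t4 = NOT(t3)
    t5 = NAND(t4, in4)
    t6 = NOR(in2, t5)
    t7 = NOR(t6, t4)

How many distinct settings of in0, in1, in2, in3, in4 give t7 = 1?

4

t7 = NOR(t6, t4) must be 1, so both t6 = 0 and t4 = 0.
t6 = NOR(in2, t5) must be 0, so at least one of in2, t5 is 1.
Satisfying assignments:
  in0=0, in1=0, in2=0, in3=0, in4=0
  in0=0, in1=0, in2=0, in3=0, in4=1
  in0=0, in1=0, in2=1, in3=0, in4=0
  in0=0, in1=0, in2=1, in3=0, in4=1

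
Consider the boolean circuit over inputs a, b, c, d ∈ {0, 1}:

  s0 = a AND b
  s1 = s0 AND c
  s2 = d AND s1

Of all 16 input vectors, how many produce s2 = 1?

1

s2 = d AND s1 must be 1, so both d = 1 and s1 = 1.
s1 = s0 AND c must be 1, so both s0 = 1 and c = 1.
s0 = a AND b must be 1, so both a = 1 and b = 1.
Satisfying assignments:
  a=1, b=1, c=1, d=1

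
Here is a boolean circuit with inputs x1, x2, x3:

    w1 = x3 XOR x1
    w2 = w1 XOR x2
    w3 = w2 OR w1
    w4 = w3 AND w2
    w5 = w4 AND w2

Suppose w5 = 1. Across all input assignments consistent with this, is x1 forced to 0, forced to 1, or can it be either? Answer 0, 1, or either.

either

Both values of x1 occur among assignments with w5 = 1:
  x1=0: x1=0, x2=0, x3=1
  x1=1: x1=1, x2=0, x3=0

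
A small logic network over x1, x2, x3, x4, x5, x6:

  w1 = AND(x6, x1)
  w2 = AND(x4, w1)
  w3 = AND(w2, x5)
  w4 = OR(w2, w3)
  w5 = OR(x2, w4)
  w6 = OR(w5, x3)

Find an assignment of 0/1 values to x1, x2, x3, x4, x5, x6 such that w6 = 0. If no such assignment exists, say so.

Check with x1=1, x2=0, x3=0, x4=0, x5=0, x6=1:
w1 = AND(x6, x1) = AND(1, 1) = 1
w2 = AND(x4, w1) = AND(0, 1) = 0
w3 = AND(w2, x5) = AND(0, 0) = 0
w4 = OR(w2, w3) = OR(0, 0) = 0
w5 = OR(x2, w4) = OR(0, 0) = 0
w6 = OR(w5, x3) = OR(0, 0) = 0
So w6 = 0 as required.

x1=1, x2=0, x3=0, x4=0, x5=0, x6=1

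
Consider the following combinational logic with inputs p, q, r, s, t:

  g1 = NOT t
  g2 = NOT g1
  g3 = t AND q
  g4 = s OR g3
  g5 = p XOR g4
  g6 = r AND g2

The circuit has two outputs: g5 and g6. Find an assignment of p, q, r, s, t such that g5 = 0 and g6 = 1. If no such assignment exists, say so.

p=1 q=1 r=1 s=1 t=1

Check with p=1 q=1 r=1 s=1 t=1:
g1 = NOT t = NOT 1 = 0
g2 = NOT g1 = NOT 0 = 1
g3 = t AND q = 1 AND 1 = 1
g4 = s OR g3 = 1 OR 1 = 1
g5 = p XOR g4 = 1 XOR 1 = 0
g6 = r AND g2 = 1 AND 1 = 1
So g5 = 0 and g6 = 1.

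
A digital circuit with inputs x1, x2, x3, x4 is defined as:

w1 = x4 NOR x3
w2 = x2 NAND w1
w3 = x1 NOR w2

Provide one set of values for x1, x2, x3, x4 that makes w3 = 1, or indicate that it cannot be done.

w3 = x1 NOR w2 must be 1, so both x1 = 0 and w2 = 0.
w2 = x2 NAND w1 must be 0, so both x2 = 1 and w1 = 1.
w1 = x4 NOR x3 must be 1, so both x4 = 0 and x3 = 0.
Check with x1=0, x2=1, x3=0, x4=0:
w1 = x4 NOR x3 = 0 NOR 0 = 1
w2 = x2 NAND w1 = 1 NAND 1 = 0
w3 = x1 NOR w2 = 0 NOR 0 = 1
So w3 = 1 as required.

x1=0, x2=1, x3=0, x4=0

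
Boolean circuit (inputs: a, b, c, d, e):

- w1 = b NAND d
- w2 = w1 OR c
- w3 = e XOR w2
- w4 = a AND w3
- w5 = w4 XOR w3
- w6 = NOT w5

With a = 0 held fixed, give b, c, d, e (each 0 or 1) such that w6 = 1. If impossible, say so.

w6 = NOT w5 must be 1, so w5 = 0.
Check with a = 0 and b=1, c=1, d=1, e=1:
w1 = b NAND d = 1 NAND 1 = 0
w2 = w1 OR c = 0 OR 1 = 1
w3 = e XOR w2 = 1 XOR 1 = 0
w4 = a AND w3 = 0 AND 0 = 0
w5 = w4 XOR w3 = 0 XOR 0 = 0
w6 = NOT w5 = NOT 0 = 1
So w6 = 1.

b=1, c=1, d=1, e=1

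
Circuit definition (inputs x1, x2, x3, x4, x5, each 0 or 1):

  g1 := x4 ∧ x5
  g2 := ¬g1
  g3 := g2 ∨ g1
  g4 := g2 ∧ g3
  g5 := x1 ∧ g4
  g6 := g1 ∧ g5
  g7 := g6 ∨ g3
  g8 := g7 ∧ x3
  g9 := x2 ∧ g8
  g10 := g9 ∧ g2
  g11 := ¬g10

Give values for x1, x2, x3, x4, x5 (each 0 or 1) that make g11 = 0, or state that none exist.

g11 = ¬g10 must be 0, so g10 = 1.
Check with x1=0 x2=1 x3=1 x4=0 x5=0:
g1 = x4 ∧ x5 = 0 ∧ 0 = 0
g2 = ¬g1 = ¬0 = 1
g3 = g2 ∨ g1 = 1 ∨ 0 = 1
g4 = g2 ∧ g3 = 1 ∧ 1 = 1
g5 = x1 ∧ g4 = 0 ∧ 1 = 0
g6 = g1 ∧ g5 = 0 ∧ 0 = 0
g7 = g6 ∨ g3 = 0 ∨ 1 = 1
g8 = g7 ∧ x3 = 1 ∧ 1 = 1
g9 = x2 ∧ g8 = 1 ∧ 1 = 1
g10 = g9 ∧ g2 = 1 ∧ 1 = 1
g11 = ¬g10 = ¬1 = 0
So g11 = 0 as required.

x1=0 x2=1 x3=1 x4=0 x5=0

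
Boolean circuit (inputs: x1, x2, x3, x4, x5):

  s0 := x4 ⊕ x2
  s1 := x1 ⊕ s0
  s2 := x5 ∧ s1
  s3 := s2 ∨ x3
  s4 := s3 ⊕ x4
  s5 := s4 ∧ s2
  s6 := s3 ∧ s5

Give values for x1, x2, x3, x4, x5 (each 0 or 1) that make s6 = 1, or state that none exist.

x1=1, x2=0, x3=0, x4=0, x5=1

s6 = s3 ∧ s5 must be 1, so both s3 = 1 and s5 = 1.
Check with x1=1, x2=0, x3=0, x4=0, x5=1:
s0 = x4 ⊕ x2 = 0 ⊕ 0 = 0
s1 = x1 ⊕ s0 = 1 ⊕ 0 = 1
s2 = x5 ∧ s1 = 1 ∧ 1 = 1
s3 = s2 ∨ x3 = 1 ∨ 0 = 1
s4 = s3 ⊕ x4 = 1 ⊕ 0 = 1
s5 = s4 ∧ s2 = 1 ∧ 1 = 1
s6 = s3 ∧ s5 = 1 ∧ 1 = 1
So s6 = 1 as required.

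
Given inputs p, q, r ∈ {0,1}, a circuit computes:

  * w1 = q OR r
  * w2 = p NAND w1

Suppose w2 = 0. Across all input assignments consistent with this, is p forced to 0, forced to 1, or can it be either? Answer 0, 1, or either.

1

w2 = p NAND w1 must be 0, so both p = 1 and w1 = 1.
Every assignment with w2 = 0 has p = 1; there are 3 such assignment(s).
  p=1, q=0, r=1
  p=1, q=1, r=0
  p=1, q=1, r=1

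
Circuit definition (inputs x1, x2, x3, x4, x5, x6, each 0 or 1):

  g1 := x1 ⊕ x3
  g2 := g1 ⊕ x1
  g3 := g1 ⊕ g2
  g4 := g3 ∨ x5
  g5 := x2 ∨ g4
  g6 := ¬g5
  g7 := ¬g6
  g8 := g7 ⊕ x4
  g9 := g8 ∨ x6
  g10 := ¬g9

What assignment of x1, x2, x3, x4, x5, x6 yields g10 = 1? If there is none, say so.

g10 = ¬g9 must be 1, so g9 = 0.
g9 = g8 ∨ x6 must be 0, so both g8 = 0 and x6 = 0.
g8 = g7 ⊕ x4 must be 0, so g7 and x4 are equal.
Check with x1=1, x2=1, x3=1, x4=1, x5=0, x6=0:
g1 = x1 ⊕ x3 = 1 ⊕ 1 = 0
g2 = g1 ⊕ x1 = 0 ⊕ 1 = 1
g3 = g1 ⊕ g2 = 0 ⊕ 1 = 1
g4 = g3 ∨ x5 = 1 ∨ 0 = 1
g5 = x2 ∨ g4 = 1 ∨ 1 = 1
g6 = ¬g5 = ¬1 = 0
g7 = ¬g6 = ¬0 = 1
g8 = g7 ⊕ x4 = 1 ⊕ 1 = 0
g9 = g8 ∨ x6 = 0 ∨ 0 = 0
g10 = ¬g9 = ¬0 = 1
So g10 = 1 as required.

x1=1, x2=1, x3=1, x4=1, x5=0, x6=0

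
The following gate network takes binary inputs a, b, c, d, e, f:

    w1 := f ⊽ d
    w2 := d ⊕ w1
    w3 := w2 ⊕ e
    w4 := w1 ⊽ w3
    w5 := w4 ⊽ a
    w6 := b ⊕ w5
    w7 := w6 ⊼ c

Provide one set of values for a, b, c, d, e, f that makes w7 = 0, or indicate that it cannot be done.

w7 = w6 ⊼ c must be 0, so both w6 = 1 and c = 1.
Check with a=0, b=0, c=1, d=0, e=1, f=1:
w1 = f ⊽ d = 1 ⊽ 0 = 0
w2 = d ⊕ w1 = 0 ⊕ 0 = 0
w3 = w2 ⊕ e = 0 ⊕ 1 = 1
w4 = w1 ⊽ w3 = 0 ⊽ 1 = 0
w5 = w4 ⊽ a = 0 ⊽ 0 = 1
w6 = b ⊕ w5 = 0 ⊕ 1 = 1
w7 = w6 ⊼ c = 1 ⊼ 1 = 0
So w7 = 0 as required.

a=0, b=0, c=1, d=0, e=1, f=1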